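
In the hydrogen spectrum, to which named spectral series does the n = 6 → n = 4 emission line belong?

Brackett

The series is set by the lower level: n_f = 4 is the Brackett series.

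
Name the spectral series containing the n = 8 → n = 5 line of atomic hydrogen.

Pfund

The series is set by the lower level: n_f = 5 is the Pfund series.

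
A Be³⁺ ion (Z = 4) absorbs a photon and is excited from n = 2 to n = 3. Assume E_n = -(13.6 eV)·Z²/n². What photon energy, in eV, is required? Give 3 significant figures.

The Bohr energies scale as Z², so for Z = 4: E_n = −217.6/n² eV.
E_3 = −217.6/9 = −24.18 eV and E_2 = −217.6/4 = −54.40 eV.
The photon energy is |E_3 − E_2| = 30.2 eV.

30.2 eV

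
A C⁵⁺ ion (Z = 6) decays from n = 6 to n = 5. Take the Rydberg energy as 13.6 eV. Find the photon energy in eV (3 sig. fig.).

5.98 eV

The Bohr energies scale as Z², so for Z = 6: E_n = −489.6/n² eV.
E_6 = −489.6/36 = −13.60 eV and E_5 = −489.6/25 = −19.58 eV.
The photon energy is |E_6 − E_5| = 5.98 eV.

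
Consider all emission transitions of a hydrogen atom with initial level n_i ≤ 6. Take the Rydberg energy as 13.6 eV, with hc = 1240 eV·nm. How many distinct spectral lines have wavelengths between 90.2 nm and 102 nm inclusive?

3

Enumerate all n_i → n_f pairs with 1 ≤ n_f < n_i ≤ 6 and compute λ = 1240 / [13.6·1·(1/n_f² − 1/n_i²)].
Lines falling in [90.2, 102] nm: 6→1 (93.78 nm), 5→1 (94.98 nm), 4→1 (97.25 nm).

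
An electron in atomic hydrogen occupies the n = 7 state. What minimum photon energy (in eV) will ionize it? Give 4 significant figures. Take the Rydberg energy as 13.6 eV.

E_7 = −13.60/49 = −0.2776 eV, so ionization (to E = 0) requires 0.2776 eV.

0.2776 eV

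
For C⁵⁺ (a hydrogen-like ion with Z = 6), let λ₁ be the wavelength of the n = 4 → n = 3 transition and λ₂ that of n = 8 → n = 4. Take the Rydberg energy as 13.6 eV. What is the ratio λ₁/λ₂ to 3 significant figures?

0.964

λ ∝ 1/ΔE ∝ 1/(1/n_f² − 1/n_i²), and the Z² and hc factors cancel in the ratio.
λ₁/λ₂ = (1/4² − 1/8²)/(1/3² − 1/4²) = 0.04688/0.04861 = 0.964.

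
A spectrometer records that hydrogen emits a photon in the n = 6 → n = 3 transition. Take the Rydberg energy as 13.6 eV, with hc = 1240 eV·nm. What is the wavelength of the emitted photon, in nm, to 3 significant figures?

1090 nm

ΔE = 13.60 × (1/3² − 1/6²) = 13.60 × 0.08333 = 1.133 eV.
λ = hc/ΔE = 1240 / 1.133 = 1090 nm.
This line belongs to the Paschen series.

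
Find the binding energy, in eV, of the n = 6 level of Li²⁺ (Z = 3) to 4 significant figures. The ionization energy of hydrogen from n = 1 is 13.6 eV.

E_n = −13.6 Z²/n² = −122.4/n² eV for Z = 3.
E_6 = −122.4/36 = −3.400 eV, so ionization (to E = 0) requires 3.400 eV.

3.400 eV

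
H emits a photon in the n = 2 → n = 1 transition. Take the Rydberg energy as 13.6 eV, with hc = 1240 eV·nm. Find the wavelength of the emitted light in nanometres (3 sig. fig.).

122 nm

ΔE = 13.60 × (1/1² − 1/2²) = 13.60 × 0.7500 = 10.20 eV.
λ = hc/ΔE = 1240 / 10.20 = 122 nm.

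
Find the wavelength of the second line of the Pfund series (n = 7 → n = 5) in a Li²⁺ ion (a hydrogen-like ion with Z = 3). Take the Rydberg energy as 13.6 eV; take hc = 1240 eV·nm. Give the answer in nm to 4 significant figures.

517.1 nm

The Pfund series terminates on n_f = 5; the second line has n_i = 5+2 = 7.
ΔE = 122.4 × (1/5² − 1/7²) = 2.398 eV.
λ = 1240 / 2.398 = 517.1 nm.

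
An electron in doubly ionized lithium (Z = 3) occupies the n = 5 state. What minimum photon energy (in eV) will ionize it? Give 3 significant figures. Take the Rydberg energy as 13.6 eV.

4.90 eV

E_n = −13.6 Z²/n² = −122.4/n² eV for Z = 3.
E_5 = −122.4/25 = −4.90 eV, so ionization (to E = 0) requires 4.90 eV.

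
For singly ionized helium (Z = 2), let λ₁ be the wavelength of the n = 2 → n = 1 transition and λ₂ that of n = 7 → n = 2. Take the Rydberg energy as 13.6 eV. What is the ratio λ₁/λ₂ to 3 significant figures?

0.306

λ ∝ 1/ΔE ∝ 1/(1/n_f² − 1/n_i²), and the Z² and hc factors cancel in the ratio.
λ₁/λ₂ = (1/2² − 1/7²)/(1/1² − 1/2²) = 0.2296/0.7500 = 0.306.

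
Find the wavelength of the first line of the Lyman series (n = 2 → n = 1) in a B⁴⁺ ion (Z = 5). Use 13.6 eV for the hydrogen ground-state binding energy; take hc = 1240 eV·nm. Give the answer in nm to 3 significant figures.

The Lyman series terminates on n_f = 1; the first line has n_i = 1+1 = 2.
ΔE = 340.0 × (1/1² − 1/2²) = 255.0 eV.
λ = 1240 / 255.0 = 4.86 nm.

4.86 nm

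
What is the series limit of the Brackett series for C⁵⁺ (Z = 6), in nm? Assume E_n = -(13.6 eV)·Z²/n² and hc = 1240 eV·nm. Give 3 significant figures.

The Brackett series has lower level n_f = 4; the series limit corresponds to n_i → ∞.
ΔE_max = 13.6 × 36 / 4² = 30.60 eV.
λ_min = 1240 / 30.60 = 40.5 nm.

40.5 nm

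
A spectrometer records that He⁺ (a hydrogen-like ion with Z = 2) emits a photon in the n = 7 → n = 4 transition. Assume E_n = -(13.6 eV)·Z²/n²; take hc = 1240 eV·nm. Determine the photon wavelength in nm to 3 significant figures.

542 nm

For Z = 2 the level energies scale as Z², so the effective Rydberg energy is 13.6 × 4 = 54.40 eV.
ΔE = 54.40 × (1/4² − 1/7²) = 54.40 × 0.04209 = 2.290 eV.
λ = hc/ΔE = 1240 / 2.290 = 542 nm.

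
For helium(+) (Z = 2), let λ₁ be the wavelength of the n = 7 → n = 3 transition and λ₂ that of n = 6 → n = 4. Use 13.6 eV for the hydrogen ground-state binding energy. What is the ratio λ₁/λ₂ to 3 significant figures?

0.383

λ ∝ 1/ΔE ∝ 1/(1/n_f² − 1/n_i²), and the Z² and hc factors cancel in the ratio.
λ₁/λ₂ = (1/4² − 1/6²)/(1/3² − 1/7²) = 0.03472/0.09070 = 0.383.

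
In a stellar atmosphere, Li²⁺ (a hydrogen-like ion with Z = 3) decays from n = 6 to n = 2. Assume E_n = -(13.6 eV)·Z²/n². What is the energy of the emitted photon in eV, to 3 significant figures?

The Bohr energies scale as Z², so for Z = 3: E_n = −122.4/n² eV.
E_6 = −122.4/36 = −3.400 eV and E_2 = −122.4/4 = −30.60 eV.
The photon energy is |E_6 − E_2| = 27.2 eV.

27.2 eV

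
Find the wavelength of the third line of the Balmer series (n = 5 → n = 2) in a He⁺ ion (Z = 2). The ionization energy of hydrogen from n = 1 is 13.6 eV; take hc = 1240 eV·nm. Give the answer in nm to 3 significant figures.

109 nm

The Balmer series terminates on n_f = 2; the third line has n_i = 2+3 = 5.
ΔE = 54.40 × (1/2² − 1/5²) = 11.42 eV.
λ = 1240 / 11.42 = 109 nm.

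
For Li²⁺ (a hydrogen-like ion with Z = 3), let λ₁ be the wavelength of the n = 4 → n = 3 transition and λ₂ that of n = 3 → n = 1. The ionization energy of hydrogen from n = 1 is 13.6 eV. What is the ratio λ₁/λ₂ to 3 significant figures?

18.3

λ ∝ 1/ΔE ∝ 1/(1/n_f² − 1/n_i²), and the Z² and hc factors cancel in the ratio.
λ₁/λ₂ = (1/1² − 1/3²)/(1/3² − 1/4²) = 0.8889/0.04861 = 18.3.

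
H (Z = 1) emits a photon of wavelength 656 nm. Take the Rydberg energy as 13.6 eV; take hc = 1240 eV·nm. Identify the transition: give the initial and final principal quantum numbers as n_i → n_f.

n_i = 3, n_f = 2

The photon energy is ΔE = hc/λ = 1240 / 656 = 1.890 eV.
With Z = 1, ΔE = 13.60 × (1/n_f² − 1/n_i²), so 1/n_f² − 1/n_i² = 0.1390.
Trying n_f = 2 gives 1/n_i² = 0.1110, i.e. n_i ≈ 3; this pair matches.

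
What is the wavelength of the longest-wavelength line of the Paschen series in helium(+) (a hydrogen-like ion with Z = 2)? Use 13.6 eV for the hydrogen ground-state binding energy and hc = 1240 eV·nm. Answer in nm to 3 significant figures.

The Paschen series terminates on n_f = 3; the first line has n_i = 3+1 = 4.
ΔE = 54.40 × (1/3² − 1/4²) = 2.644 eV.
λ = 1240 / 2.644 = 469 nm.

469 nm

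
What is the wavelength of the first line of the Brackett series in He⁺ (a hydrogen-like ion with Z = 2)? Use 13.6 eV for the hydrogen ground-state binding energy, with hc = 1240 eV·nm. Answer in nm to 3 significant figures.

1010 nm

The Brackett series terminates on n_f = 4; the first line has n_i = 4+1 = 5.
ΔE = 54.40 × (1/4² − 1/5²) = 1.224 eV.
λ = 1240 / 1.224 = 1010 nm.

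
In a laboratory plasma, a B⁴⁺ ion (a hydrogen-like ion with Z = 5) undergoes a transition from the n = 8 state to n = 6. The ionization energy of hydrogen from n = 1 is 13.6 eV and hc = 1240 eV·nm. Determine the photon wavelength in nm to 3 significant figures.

300 nm

For Z = 5 the level energies scale as Z², so the effective Rydberg energy is 13.6 × 25 = 340.0 eV.
ΔE = 340.0 × (1/6² − 1/8²) = 340.0 × 0.01215 = 4.132 eV.
λ = hc/ΔE = 1240 / 4.132 = 300 nm.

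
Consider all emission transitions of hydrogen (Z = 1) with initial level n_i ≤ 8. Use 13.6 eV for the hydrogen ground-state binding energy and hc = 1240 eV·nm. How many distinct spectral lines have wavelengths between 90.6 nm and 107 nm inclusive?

Enumerate all n_i → n_f pairs with 1 ≤ n_f < n_i ≤ 8 and compute λ = 1240 / [13.6·1·(1/n_f² − 1/n_i²)].
Lines falling in [90.6, 107] nm: 8→1 (92.62 nm), 7→1 (93.08 nm), 6→1 (93.78 nm), 5→1 (94.98 nm), 4→1 (97.25 nm), 3→1 (102.6 nm).

6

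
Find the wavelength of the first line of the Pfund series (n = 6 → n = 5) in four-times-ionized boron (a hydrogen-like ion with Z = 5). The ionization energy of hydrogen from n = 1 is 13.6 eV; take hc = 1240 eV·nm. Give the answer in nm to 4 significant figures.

The Pfund series terminates on n_f = 5; the first line has n_i = 5+1 = 6.
ΔE = 340.0 × (1/5² − 1/6²) = 4.156 eV.
λ = 1240 / 4.156 = 298.4 nm.

298.4 nm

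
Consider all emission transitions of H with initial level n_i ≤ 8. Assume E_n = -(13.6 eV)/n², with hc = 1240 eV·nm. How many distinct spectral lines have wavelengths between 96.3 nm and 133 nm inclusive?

3

Enumerate all n_i → n_f pairs with 1 ≤ n_f < n_i ≤ 8 and compute λ = 1240 / [13.6·1·(1/n_f² − 1/n_i²)].
Lines falling in [96.3, 133] nm: 4→1 (97.25 nm), 3→1 (102.6 nm), 2→1 (121.6 nm).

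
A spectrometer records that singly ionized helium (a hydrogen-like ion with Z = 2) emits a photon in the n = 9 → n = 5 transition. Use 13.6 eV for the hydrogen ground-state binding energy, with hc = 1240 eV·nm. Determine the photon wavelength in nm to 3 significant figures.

824 nm

For Z = 2 the level energies scale as Z², so the effective Rydberg energy is 13.6 × 4 = 54.40 eV.
ΔE = 54.40 × (1/5² − 1/9²) = 54.40 × 0.02765 = 1.504 eV.
λ = hc/ΔE = 1240 / 1.504 = 824 nm.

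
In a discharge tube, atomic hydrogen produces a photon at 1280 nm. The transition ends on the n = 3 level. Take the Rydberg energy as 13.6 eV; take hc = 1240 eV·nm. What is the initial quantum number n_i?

The photon energy is ΔE = hc/λ = 1240 / 1280 = 0.9688 eV.
With Z = 1, ΔE = 13.60 × (1/n_f² − 1/n_i²), so 1/n_f² − 1/n_i² = 0.07123.
With n_f = 3: 1/n_i² = 1/9 − 0.07123 = 0.03988, so n_i ≈ 5.01.

n_i = 5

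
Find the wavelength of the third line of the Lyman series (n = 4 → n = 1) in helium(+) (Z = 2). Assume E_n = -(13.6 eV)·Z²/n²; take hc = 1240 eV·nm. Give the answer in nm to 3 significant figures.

The Lyman series terminates on n_f = 1; the third line has n_i = 1+3 = 4.
ΔE = 54.40 × (1/1² − 1/4²) = 51.00 eV.
λ = 1240 / 51.00 = 24.3 nm.

24.3 nm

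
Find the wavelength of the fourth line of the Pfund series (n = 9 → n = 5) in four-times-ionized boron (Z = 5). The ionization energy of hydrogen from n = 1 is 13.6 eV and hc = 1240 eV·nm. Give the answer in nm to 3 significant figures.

132 nm

The Pfund series terminates on n_f = 5; the fourth line has n_i = 5+4 = 9.
ΔE = 340.0 × (1/5² − 1/9²) = 9.402 eV.
λ = 1240 / 9.402 = 132 nm.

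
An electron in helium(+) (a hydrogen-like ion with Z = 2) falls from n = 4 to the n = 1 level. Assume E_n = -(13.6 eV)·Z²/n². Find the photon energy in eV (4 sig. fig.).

51.00 eV

The Bohr energies scale as Z², so for Z = 2: E_n = −54.40/n² eV.
E_4 = −54.40/16 = −3.400 eV and E_1 = −54.40/1 = −54.40 eV.
The photon energy is |E_4 − E_1| = 51.00 eV.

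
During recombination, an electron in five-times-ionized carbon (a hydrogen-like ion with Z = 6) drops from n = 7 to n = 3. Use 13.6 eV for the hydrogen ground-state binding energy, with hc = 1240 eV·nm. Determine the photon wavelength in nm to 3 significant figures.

27.9 nm

For Z = 6 the level energies scale as Z², so the effective Rydberg energy is 13.6 × 36 = 489.6 eV.
ΔE = 489.6 × (1/3² − 1/7²) = 489.6 × 0.09070 = 44.41 eV.
λ = hc/ΔE = 1240 / 44.41 = 27.9 nm.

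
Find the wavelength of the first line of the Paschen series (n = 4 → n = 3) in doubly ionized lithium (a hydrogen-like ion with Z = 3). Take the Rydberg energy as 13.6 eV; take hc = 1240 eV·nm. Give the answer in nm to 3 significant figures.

The Paschen series terminates on n_f = 3; the first line has n_i = 3+1 = 4.
ΔE = 122.4 × (1/3² − 1/4²) = 5.950 eV.
λ = 1240 / 5.950 = 208 nm.

208 nm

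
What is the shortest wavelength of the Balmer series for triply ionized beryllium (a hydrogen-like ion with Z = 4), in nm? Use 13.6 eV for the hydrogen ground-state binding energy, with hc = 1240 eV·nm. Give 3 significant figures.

22.8 nm

The Balmer series has lower level n_f = 2; the series limit corresponds to n_i → ∞.
ΔE_max = 13.6 × 16 / 2² = 54.40 eV.
λ_min = 1240 / 54.40 = 22.8 nm.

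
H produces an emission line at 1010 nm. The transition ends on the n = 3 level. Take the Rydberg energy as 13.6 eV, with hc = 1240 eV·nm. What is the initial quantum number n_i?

n_i = 7

The photon energy is ΔE = hc/λ = 1240 / 1010 = 1.228 eV.
With Z = 1, ΔE = 13.60 × (1/n_f² − 1/n_i²), so 1/n_f² − 1/n_i² = 0.09027.
With n_f = 3: 1/n_i² = 1/9 − 0.09027 = 0.02084, so n_i ≈ 6.93.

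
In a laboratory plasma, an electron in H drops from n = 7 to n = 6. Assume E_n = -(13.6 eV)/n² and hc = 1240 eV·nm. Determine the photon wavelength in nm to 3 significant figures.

ΔE = 13.60 × (1/6² − 1/7²) = 13.60 × 0.007370 = 0.1002 eV.
λ = hc/ΔE = 1240 / 0.1002 = 12400 nm.

12400 nm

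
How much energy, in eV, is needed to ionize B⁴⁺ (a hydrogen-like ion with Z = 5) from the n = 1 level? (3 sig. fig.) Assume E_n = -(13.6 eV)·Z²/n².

E_n = −13.6 Z²/n² = −340.0/n² eV for Z = 5.
E_1 = −340.0/1 = −340 eV, so ionization (to E = 0) requires 340 eV.

340 eV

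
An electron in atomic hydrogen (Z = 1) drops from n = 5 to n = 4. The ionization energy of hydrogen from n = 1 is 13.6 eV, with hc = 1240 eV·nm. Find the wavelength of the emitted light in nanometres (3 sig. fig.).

ΔE = 13.60 × (1/4² − 1/5²) = 13.60 × 0.02250 = 0.3060 eV.
λ = hc/ΔE = 1240 / 0.3060 = 4050 nm.

4050 nm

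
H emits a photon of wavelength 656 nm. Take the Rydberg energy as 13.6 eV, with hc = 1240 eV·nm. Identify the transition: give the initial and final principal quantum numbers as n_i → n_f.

The photon energy is ΔE = hc/λ = 1240 / 656 = 1.890 eV.
With Z = 1, ΔE = 13.60 × (1/n_f² − 1/n_i²), so 1/n_f² − 1/n_i² = 0.1390.
Trying n_f = 2 gives 1/n_i² = 0.1110, i.e. n_i ≈ 3; this pair matches.

n_i = 3, n_f = 2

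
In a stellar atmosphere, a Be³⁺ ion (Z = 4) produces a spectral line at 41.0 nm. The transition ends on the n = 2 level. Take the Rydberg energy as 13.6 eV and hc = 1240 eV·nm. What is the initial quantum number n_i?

n_i = 3

The photon energy is ΔE = hc/λ = 1240 / 41.0 = 30.24 eV.
With Z = 4, ΔE = 217.6 × (1/n_f² − 1/n_i²), so 1/n_f² − 1/n_i² = 0.1390.
With n_f = 2: 1/n_i² = 1/4 − 0.1390 = 0.1110, so n_i ≈ 3.00.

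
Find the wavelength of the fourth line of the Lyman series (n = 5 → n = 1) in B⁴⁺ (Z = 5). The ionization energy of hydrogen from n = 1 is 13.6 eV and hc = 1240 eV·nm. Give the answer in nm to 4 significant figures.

The Lyman series terminates on n_f = 1; the fourth line has n_i = 1+4 = 5.
ΔE = 340.0 × (1/1² − 1/5²) = 326.4 eV.
λ = 1240 / 326.4 = 3.799 nm.

3.799 nm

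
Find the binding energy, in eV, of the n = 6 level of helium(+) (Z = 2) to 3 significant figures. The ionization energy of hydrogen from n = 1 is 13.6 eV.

1.51 eV

E_n = −13.6 Z²/n² = −54.40/n² eV for Z = 2.
E_6 = −54.40/36 = −1.51 eV, so ionization (to E = 0) requires 1.51 eV.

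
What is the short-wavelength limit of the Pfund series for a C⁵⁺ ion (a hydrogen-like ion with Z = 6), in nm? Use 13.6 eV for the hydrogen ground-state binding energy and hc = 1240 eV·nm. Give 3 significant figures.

63.3 nm

The Pfund series has lower level n_f = 5; the series limit corresponds to n_i → ∞.
ΔE_max = 13.6 × 36 / 5² = 19.58 eV.
λ_min = 1240 / 19.58 = 63.3 nm.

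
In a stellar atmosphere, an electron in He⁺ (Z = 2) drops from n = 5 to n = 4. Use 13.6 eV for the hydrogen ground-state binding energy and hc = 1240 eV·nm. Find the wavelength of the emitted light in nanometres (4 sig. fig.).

1013 nm

For Z = 2 the level energies scale as Z², so the effective Rydberg energy is 13.6 × 4 = 54.40 eV.
ΔE = 54.40 × (1/4² − 1/5²) = 54.40 × 0.02250 = 1.224 eV.
λ = hc/ΔE = 1240 / 1.224 = 1013 nm.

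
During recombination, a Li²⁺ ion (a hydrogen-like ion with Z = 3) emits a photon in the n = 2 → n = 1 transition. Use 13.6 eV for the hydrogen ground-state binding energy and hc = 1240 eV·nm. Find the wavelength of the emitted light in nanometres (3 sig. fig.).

13.5 nm

For Z = 3 the level energies scale as Z², so the effective Rydberg energy is 13.6 × 9 = 122.4 eV.
ΔE = 122.4 × (1/1² − 1/2²) = 122.4 × 0.7500 = 91.80 eV.
λ = hc/ΔE = 1240 / 91.80 = 13.5 nm.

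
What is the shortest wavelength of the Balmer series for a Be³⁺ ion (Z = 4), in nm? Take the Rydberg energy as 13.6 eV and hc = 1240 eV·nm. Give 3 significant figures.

The Balmer series has lower level n_f = 2; the series limit corresponds to n_i → ∞.
ΔE_max = 13.6 × 16 / 2² = 54.40 eV.
λ_min = 1240 / 54.40 = 22.8 nm.

22.8 nm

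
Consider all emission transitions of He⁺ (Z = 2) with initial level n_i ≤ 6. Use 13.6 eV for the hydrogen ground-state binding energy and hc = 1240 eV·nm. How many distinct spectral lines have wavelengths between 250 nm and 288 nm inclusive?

Enumerate all n_i → n_f pairs with 1 ≤ n_f < n_i ≤ 6 and compute λ = 1240 / [13.6·4·(1/n_f² − 1/n_i²)].
Lines falling in [250, 288] nm: 6→3 (273.5 nm).

1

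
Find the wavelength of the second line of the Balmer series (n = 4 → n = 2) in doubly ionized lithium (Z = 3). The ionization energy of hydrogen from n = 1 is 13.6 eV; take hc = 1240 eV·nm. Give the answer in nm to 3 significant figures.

54.0 nm

The Balmer series terminates on n_f = 2; the second line has n_i = 2+2 = 4.
ΔE = 122.4 × (1/2² − 1/4²) = 22.95 eV.
λ = 1240 / 22.95 = 54.0 nm.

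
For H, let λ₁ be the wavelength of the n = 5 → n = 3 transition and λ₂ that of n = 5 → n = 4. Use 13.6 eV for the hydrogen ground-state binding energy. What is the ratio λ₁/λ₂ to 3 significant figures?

0.316

λ ∝ 1/ΔE ∝ 1/(1/n_f² − 1/n_i²), and the Z² and hc factors cancel in the ratio.
λ₁/λ₂ = (1/4² − 1/5²)/(1/3² − 1/5²) = 0.02250/0.07111 = 0.316.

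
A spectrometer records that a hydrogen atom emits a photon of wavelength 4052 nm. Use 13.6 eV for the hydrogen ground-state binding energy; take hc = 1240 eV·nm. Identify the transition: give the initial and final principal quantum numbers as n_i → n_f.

The photon energy is ΔE = hc/λ = 1240 / 4052 = 0.3060 eV.
With Z = 1, ΔE = 13.60 × (1/n_f² − 1/n_i²), so 1/n_f² − 1/n_i² = 0.02250.
Trying n_f = 4 gives 1/n_i² = 0.04000, i.e. n_i ≈ 5; this pair matches.

n_i = 5, n_f = 4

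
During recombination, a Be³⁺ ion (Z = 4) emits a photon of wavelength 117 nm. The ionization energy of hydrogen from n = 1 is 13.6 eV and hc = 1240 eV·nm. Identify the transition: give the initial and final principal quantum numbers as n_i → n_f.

n_i = 4, n_f = 3

The photon energy is ΔE = hc/λ = 1240 / 117 = 10.60 eV.
With Z = 4, ΔE = 217.6 × (1/n_f² − 1/n_i²), so 1/n_f² − 1/n_i² = 0.04871.
Trying n_f = 3 gives 1/n_i² = 0.06241, i.e. n_i ≈ 4; this pair matches.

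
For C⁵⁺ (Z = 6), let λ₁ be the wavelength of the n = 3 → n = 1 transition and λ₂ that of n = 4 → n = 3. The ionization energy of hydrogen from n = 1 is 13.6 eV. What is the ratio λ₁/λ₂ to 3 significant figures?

λ ∝ 1/ΔE ∝ 1/(1/n_f² − 1/n_i²), and the Z² and hc factors cancel in the ratio.
λ₁/λ₂ = (1/3² − 1/4²)/(1/1² − 1/3²) = 0.04861/0.8889 = 0.0547.

0.0547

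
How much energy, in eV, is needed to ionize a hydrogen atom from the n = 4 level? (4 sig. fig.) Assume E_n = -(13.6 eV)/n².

E_4 = −13.60/16 = −0.8500 eV, so ionization (to E = 0) requires 0.8500 eV.

0.8500 eV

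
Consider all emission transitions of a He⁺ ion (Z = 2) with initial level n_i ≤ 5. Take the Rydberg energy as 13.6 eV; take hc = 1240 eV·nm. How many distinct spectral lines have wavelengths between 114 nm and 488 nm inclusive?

4

Enumerate all n_i → n_f pairs with 1 ≤ n_f < n_i ≤ 5 and compute λ = 1240 / [13.6·4·(1/n_f² − 1/n_i²)].
Lines falling in [114, 488] nm: 4→2 (121.6 nm), 3→2 (164.1 nm), 5→3 (320.5 nm), 4→3 (468.9 nm).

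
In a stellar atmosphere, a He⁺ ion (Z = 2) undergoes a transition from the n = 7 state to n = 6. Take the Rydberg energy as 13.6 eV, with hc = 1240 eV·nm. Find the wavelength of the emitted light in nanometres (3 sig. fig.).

For Z = 2 the level energies scale as Z², so the effective Rydberg energy is 13.6 × 4 = 54.40 eV.
ΔE = 54.40 × (1/6² − 1/7²) = 54.40 × 0.007370 = 0.4009 eV.
λ = hc/ΔE = 1240 / 0.4009 = 3090 nm.

3090 nm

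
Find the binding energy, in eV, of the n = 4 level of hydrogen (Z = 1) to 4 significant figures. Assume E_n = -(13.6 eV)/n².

0.8500 eV

E_4 = −13.60/16 = −0.8500 eV, so ionization (to E = 0) requires 0.8500 eV.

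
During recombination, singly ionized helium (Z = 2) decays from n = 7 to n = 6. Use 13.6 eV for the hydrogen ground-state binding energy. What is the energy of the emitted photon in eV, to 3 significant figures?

The Bohr energies scale as Z², so for Z = 2: E_n = −54.40/n² eV.
E_7 = −54.40/49 = −1.110 eV and E_6 = −54.40/36 = −1.511 eV.
The photon energy is |E_7 − E_6| = 0.401 eV.

0.401 eV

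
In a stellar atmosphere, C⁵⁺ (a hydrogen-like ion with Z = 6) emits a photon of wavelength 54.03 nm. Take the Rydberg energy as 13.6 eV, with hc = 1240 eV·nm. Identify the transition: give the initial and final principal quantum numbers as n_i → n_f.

n_i = 8, n_f = 4

The photon energy is ΔE = hc/λ = 1240 / 54.03 = 22.95 eV.
With Z = 6, ΔE = 489.6 × (1/n_f² − 1/n_i²), so 1/n_f² − 1/n_i² = 0.04688.
Trying n_f = 4 gives 1/n_i² = 0.01562, i.e. n_i ≈ 8; this pair matches.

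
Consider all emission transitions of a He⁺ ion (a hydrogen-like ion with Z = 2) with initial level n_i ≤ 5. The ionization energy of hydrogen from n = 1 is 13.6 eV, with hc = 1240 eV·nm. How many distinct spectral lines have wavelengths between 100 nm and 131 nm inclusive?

Enumerate all n_i → n_f pairs with 1 ≤ n_f < n_i ≤ 5 and compute λ = 1240 / [13.6·4·(1/n_f² − 1/n_i²)].
Lines falling in [100, 131] nm: 5→2 (108.5 nm), 4→2 (121.6 nm).

2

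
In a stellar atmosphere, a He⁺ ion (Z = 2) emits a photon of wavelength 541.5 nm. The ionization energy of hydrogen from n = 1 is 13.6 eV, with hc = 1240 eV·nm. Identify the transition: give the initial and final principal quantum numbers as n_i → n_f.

n_i = 7, n_f = 4

The photon energy is ΔE = hc/λ = 1240 / 541.5 = 2.290 eV.
With Z = 2, ΔE = 54.40 × (1/n_f² − 1/n_i²), so 1/n_f² − 1/n_i² = 0.04209.
Trying n_f = 4 gives 1/n_i² = 0.02041, i.e. n_i ≈ 7; this pair matches.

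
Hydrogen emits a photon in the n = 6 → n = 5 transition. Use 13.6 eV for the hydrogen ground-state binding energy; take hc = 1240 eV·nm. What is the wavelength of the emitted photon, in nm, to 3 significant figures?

7460 nm

ΔE = 13.60 × (1/5² − 1/6²) = 13.60 × 0.01222 = 0.1662 eV.
λ = hc/ΔE = 1240 / 0.1662 = 7460 nm.
This line belongs to the Pfund series.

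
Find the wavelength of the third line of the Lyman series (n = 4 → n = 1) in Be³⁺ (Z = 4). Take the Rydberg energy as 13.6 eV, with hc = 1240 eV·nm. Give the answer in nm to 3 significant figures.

6.08 nm

The Lyman series terminates on n_f = 1; the third line has n_i = 1+3 = 4.
ΔE = 217.6 × (1/1² − 1/4²) = 204.0 eV.
λ = 1240 / 204.0 = 6.08 nm.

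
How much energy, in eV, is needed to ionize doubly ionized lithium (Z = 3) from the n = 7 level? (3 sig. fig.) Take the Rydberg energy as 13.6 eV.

2.50 eV

E_n = −13.6 Z²/n² = −122.4/n² eV for Z = 3.
E_7 = −122.4/49 = −2.50 eV, so ionization (to E = 0) requires 2.50 eV.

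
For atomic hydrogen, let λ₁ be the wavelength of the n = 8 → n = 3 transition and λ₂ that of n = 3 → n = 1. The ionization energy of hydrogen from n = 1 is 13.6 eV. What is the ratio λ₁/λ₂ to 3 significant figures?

λ ∝ 1/ΔE ∝ 1/(1/n_f² − 1/n_i²), and the Z² and hc factors cancel in the ratio.
λ₁/λ₂ = (1/1² − 1/3²)/(1/3² − 1/8²) = 0.8889/0.09549 = 9.31.

9.31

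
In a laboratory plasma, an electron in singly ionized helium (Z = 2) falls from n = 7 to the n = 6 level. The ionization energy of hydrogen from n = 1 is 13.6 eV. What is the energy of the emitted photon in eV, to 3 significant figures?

The Bohr energies scale as Z², so for Z = 2: E_n = −54.40/n² eV.
E_7 = −54.40/49 = −1.110 eV and E_6 = −54.40/36 = −1.511 eV.
The photon energy is |E_7 − E_6| = 0.401 eV.

0.401 eV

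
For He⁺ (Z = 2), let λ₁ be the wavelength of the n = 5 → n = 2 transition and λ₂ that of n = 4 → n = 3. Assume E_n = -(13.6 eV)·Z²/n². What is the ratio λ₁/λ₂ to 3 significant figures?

0.231

λ ∝ 1/ΔE ∝ 1/(1/n_f² − 1/n_i²), and the Z² and hc factors cancel in the ratio.
λ₁/λ₂ = (1/3² − 1/4²)/(1/2² − 1/5²) = 0.04861/0.2100 = 0.231.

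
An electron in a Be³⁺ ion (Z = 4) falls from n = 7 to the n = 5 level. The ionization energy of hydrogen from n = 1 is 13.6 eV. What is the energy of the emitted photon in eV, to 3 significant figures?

The Bohr energies scale as Z², so for Z = 4: E_n = −217.6/n² eV.
E_7 = −217.6/49 = −4.441 eV and E_5 = −217.6/25 = −8.704 eV.
The photon energy is |E_7 − E_5| = 4.26 eV.

4.26 eV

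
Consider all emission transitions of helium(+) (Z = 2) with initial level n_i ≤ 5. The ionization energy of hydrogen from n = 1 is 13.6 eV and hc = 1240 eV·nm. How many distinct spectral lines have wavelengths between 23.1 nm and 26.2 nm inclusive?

3

Enumerate all n_i → n_f pairs with 1 ≤ n_f < n_i ≤ 5 and compute λ = 1240 / [13.6·4·(1/n_f² − 1/n_i²)].
Lines falling in [23.1, 26.2] nm: 5→1 (23.74 nm), 4→1 (24.31 nm), 3→1 (25.64 nm).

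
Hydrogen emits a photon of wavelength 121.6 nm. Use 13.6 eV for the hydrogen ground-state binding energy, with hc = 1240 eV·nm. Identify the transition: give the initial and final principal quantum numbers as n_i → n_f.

The photon energy is ΔE = hc/λ = 1240 / 121.6 = 10.20 eV.
With Z = 1, ΔE = 13.60 × (1/n_f² − 1/n_i²), so 1/n_f² − 1/n_i² = 0.7498.
Trying n_f = 1 gives 1/n_i² = 0.2502, i.e. n_i ≈ 2; this pair matches.

n_i = 2, n_f = 1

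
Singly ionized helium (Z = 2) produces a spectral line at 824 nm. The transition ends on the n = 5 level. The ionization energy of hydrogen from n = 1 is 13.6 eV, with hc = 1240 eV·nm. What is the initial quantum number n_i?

The photon energy is ΔE = hc/λ = 1240 / 824 = 1.505 eV.
With Z = 2, ΔE = 54.40 × (1/n_f² − 1/n_i²), so 1/n_f² − 1/n_i² = 0.02766.
With n_f = 5: 1/n_i² = 1/25 − 0.02766 = 0.01234, so n_i ≈ 9.00.

n_i = 9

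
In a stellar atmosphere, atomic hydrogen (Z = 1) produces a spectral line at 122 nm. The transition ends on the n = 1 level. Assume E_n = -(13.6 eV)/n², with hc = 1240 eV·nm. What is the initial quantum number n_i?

n_i = 2

The photon energy is ΔE = hc/λ = 1240 / 122 = 10.16 eV.
With Z = 1, ΔE = 13.60 × (1/n_f² − 1/n_i²), so 1/n_f² − 1/n_i² = 0.7473.
With n_f = 1: 1/n_i² = 1/1 − 0.7473 = 0.2527, so n_i ≈ 1.99.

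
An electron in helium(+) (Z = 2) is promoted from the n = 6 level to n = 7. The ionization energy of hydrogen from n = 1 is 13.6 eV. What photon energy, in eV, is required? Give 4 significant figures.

The Bohr energies scale as Z², so for Z = 2: E_n = −54.40/n² eV.
E_7 = −54.40/49 = −1.110 eV and E_6 = −54.40/36 = −1.511 eV.
The photon energy is |E_7 − E_6| = 0.4009 eV.

0.4009 eV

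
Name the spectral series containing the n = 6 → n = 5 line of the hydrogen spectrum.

The series is set by the lower level: n_f = 5 is the Pfund series.

Pfund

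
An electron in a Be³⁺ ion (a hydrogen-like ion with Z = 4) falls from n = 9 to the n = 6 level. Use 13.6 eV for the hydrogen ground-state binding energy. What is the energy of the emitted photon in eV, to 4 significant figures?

3.358 eV

The Bohr energies scale as Z², so for Z = 4: E_n = −217.6/n² eV.
E_9 = −217.6/81 = −2.686 eV and E_6 = −217.6/36 = −6.044 eV.
The photon energy is |E_9 − E_6| = 3.358 eV.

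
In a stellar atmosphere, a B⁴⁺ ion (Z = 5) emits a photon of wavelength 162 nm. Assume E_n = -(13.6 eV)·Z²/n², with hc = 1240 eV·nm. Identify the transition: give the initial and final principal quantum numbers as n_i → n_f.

n_i = 5, n_f = 4

The photon energy is ΔE = hc/λ = 1240 / 162 = 7.654 eV.
With Z = 5, ΔE = 340.0 × (1/n_f² − 1/n_i²), so 1/n_f² − 1/n_i² = 0.02251.
Trying n_f = 4 gives 1/n_i² = 0.03999, i.e. n_i ≈ 5; this pair matches.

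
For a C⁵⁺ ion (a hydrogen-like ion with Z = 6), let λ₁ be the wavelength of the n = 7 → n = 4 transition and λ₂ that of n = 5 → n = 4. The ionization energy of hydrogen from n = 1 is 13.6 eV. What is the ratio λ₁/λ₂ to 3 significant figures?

λ ∝ 1/ΔE ∝ 1/(1/n_f² − 1/n_i²), and the Z² and hc factors cancel in the ratio.
λ₁/λ₂ = (1/4² − 1/5²)/(1/4² − 1/7²) = 0.02250/0.04209 = 0.535.

0.535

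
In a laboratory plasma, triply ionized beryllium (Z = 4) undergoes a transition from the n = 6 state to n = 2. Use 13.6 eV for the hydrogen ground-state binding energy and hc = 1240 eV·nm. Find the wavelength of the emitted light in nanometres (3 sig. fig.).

For Z = 4 the level energies scale as Z², so the effective Rydberg energy is 13.6 × 16 = 217.6 eV.
ΔE = 217.6 × (1/2² − 1/6²) = 217.6 × 0.2222 = 48.36 eV.
λ = hc/ΔE = 1240 / 48.36 = 25.6 nm.

25.6 nm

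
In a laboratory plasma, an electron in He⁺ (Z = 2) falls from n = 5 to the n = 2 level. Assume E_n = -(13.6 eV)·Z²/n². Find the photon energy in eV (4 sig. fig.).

The Bohr energies scale as Z², so for Z = 2: E_n = −54.40/n² eV.
E_5 = −54.40/25 = −2.176 eV and E_2 = −54.40/4 = −13.60 eV.
The photon energy is |E_5 − E_2| = 11.42 eV.

11.42 eV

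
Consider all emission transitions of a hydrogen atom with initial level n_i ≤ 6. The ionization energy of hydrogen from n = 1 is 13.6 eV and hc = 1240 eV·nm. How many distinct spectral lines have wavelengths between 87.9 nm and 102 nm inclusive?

Enumerate all n_i → n_f pairs with 1 ≤ n_f < n_i ≤ 6 and compute λ = 1240 / [13.6·1·(1/n_f² − 1/n_i²)].
Lines falling in [87.9, 102] nm: 6→1 (93.78 nm), 5→1 (94.98 nm), 4→1 (97.25 nm).

3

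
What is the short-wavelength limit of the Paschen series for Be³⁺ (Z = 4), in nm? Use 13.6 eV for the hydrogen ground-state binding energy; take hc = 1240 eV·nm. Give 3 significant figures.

The Paschen series has lower level n_f = 3; the series limit corresponds to n_i → ∞.
ΔE_max = 13.6 × 16 / 3² = 24.18 eV.
λ_min = 1240 / 24.18 = 51.3 nm.

51.3 nm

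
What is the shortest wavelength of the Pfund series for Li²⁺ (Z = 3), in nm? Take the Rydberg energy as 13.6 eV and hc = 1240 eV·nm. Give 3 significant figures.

The Pfund series has lower level n_f = 5; the series limit corresponds to n_i → ∞.
ΔE_max = 13.6 × 9 / 5² = 4.896 eV.
λ_min = 1240 / 4.896 = 253 nm.

253 nm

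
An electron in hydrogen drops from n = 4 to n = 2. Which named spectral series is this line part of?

The series is set by the lower level: n_f = 2 is the Balmer series.

Balmer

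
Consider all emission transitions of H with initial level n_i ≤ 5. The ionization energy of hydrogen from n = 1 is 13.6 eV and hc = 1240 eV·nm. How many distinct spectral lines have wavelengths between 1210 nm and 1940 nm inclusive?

2

Enumerate all n_i → n_f pairs with 1 ≤ n_f < n_i ≤ 5 and compute λ = 1240 / [13.6·1·(1/n_f² − 1/n_i²)].
Lines falling in [1210, 1940] nm: 5→3 (1282 nm), 4→3 (1876 nm).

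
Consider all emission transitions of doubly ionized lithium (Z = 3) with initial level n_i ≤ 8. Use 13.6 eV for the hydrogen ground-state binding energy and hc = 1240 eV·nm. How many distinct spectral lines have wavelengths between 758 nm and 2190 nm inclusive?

4

Enumerate all n_i → n_f pairs with 1 ≤ n_f < n_i ≤ 8 and compute λ = 1240 / [13.6·9·(1/n_f² − 1/n_i²)].
Lines falling in [758, 2190] nm: 6→5 (828.9 nm), 8→6 (833.6 nm), 7→6 (1375 nm), 8→7 (2118 nm).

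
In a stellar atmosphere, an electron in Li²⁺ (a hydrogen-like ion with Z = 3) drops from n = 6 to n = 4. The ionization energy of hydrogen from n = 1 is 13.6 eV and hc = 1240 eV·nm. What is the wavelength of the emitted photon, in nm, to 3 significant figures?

292 nm

For Z = 3 the level energies scale as Z², so the effective Rydberg energy is 13.6 × 9 = 122.4 eV.
ΔE = 122.4 × (1/4² − 1/6²) = 122.4 × 0.03472 = 4.250 eV.
λ = hc/ΔE = 1240 / 4.250 = 292 nm.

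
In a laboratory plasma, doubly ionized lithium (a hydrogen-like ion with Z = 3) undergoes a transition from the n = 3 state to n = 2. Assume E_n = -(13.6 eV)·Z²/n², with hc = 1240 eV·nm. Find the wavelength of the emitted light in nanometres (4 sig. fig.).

72.94 nm

For Z = 3 the level energies scale as Z², so the effective Rydberg energy is 13.6 × 9 = 122.4 eV.
ΔE = 122.4 × (1/2² − 1/3²) = 122.4 × 0.1389 = 17.00 eV.
λ = hc/ΔE = 1240 / 17.00 = 72.94 nm.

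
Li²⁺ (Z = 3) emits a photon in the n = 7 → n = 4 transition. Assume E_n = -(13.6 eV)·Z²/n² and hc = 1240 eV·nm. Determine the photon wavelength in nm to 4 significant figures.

240.7 nm

For Z = 3 the level energies scale as Z², so the effective Rydberg energy is 13.6 × 9 = 122.4 eV.
ΔE = 122.4 × (1/4² − 1/7²) = 122.4 × 0.04209 = 5.152 eV.
λ = hc/ΔE = 1240 / 5.152 = 240.7 nm.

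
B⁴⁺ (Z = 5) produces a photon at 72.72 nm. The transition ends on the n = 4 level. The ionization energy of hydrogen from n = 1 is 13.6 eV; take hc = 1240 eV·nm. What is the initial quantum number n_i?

n_i = 9

The photon energy is ΔE = hc/λ = 1240 / 72.72 = 17.05 eV.
With Z = 5, ΔE = 340.0 × (1/n_f² − 1/n_i²), so 1/n_f² − 1/n_i² = 0.05015.
With n_f = 4: 1/n_i² = 1/16 − 0.05015 = 0.01235, so n_i ≈ 9.00.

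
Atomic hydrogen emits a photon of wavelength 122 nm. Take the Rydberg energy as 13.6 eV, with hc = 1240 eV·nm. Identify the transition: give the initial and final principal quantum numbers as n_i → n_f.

n_i = 2, n_f = 1

The photon energy is ΔE = hc/λ = 1240 / 122 = 10.16 eV.
With Z = 1, ΔE = 13.60 × (1/n_f² − 1/n_i²), so 1/n_f² − 1/n_i² = 0.7473.
Trying n_f = 1 gives 1/n_i² = 0.2527, i.e. n_i ≈ 2; this pair matches.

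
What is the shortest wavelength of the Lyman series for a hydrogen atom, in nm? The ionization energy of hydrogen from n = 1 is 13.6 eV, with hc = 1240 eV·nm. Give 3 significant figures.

91.2 nm

The Lyman series has lower level n_f = 1; the series limit corresponds to n_i → ∞.
ΔE_max = 13.6 × 1 / 1² = 13.60 eV.
λ_min = 1240 / 13.60 = 91.2 nm.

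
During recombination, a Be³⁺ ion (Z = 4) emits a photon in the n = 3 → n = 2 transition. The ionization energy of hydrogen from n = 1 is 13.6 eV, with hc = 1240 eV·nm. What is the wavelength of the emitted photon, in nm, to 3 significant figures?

41.0 nm

For Z = 4 the level energies scale as Z², so the effective Rydberg energy is 13.6 × 16 = 217.6 eV.
ΔE = 217.6 × (1/2² − 1/3²) = 217.6 × 0.1389 = 30.22 eV.
λ = hc/ΔE = 1240 / 30.22 = 41.0 nm.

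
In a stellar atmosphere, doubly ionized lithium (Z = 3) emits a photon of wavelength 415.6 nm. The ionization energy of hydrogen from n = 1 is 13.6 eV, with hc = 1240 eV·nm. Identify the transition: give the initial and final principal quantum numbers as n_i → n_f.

The photon energy is ΔE = hc/λ = 1240 / 415.6 = 2.984 eV.
With Z = 3, ΔE = 122.4 × (1/n_f² − 1/n_i²), so 1/n_f² − 1/n_i² = 0.02438.
Trying n_f = 5 gives 1/n_i² = 0.01562, i.e. n_i ≈ 8; this pair matches.

n_i = 8, n_f = 5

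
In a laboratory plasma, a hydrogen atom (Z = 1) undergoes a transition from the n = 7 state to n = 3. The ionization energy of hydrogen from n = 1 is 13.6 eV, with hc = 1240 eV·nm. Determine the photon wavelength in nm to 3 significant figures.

ΔE = 13.60 × (1/3² − 1/7²) = 13.60 × 0.09070 = 1.234 eV.
λ = hc/ΔE = 1240 / 1.234 = 1010 nm.

1010 nm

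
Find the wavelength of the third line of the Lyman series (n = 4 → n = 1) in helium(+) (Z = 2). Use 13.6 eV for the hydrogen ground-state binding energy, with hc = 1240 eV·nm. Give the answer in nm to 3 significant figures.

The Lyman series terminates on n_f = 1; the third line has n_i = 1+3 = 4.
ΔE = 54.40 × (1/1² − 1/4²) = 51.00 eV.
λ = 1240 / 51.00 = 24.3 nm.

24.3 nm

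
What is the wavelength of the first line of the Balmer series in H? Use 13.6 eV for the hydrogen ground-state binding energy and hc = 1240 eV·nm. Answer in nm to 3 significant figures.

The Balmer series terminates on n_f = 2; the first line has n_i = 2+1 = 3.
ΔE = 13.60 × (1/2² − 1/3²) = 1.889 eV.
λ = 1240 / 1.889 = 656 nm.

656 nm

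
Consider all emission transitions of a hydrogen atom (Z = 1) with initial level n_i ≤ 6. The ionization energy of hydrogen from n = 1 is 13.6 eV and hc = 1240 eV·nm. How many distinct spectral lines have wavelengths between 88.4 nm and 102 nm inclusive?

Enumerate all n_i → n_f pairs with 1 ≤ n_f < n_i ≤ 6 and compute λ = 1240 / [13.6·1·(1/n_f² − 1/n_i²)].
Lines falling in [88.4, 102] nm: 6→1 (93.78 nm), 5→1 (94.98 nm), 4→1 (97.25 nm).

3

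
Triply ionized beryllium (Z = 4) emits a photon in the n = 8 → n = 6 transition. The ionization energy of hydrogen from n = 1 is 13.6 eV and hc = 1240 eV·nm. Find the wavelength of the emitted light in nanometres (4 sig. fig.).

For Z = 4 the level energies scale as Z², so the effective Rydberg energy is 13.6 × 16 = 217.6 eV.
ΔE = 217.6 × (1/6² − 1/8²) = 217.6 × 0.01215 = 2.644 eV.
λ = hc/ΔE = 1240 / 2.644 = 468.9 nm.

468.9 nm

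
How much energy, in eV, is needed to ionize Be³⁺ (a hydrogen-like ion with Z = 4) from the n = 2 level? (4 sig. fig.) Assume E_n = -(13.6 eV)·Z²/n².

E_n = −13.6 Z²/n² = −217.6/n² eV for Z = 4.
E_2 = −217.6/4 = −54.40 eV, so ionization (to E = 0) requires 54.40 eV.

54.40 eV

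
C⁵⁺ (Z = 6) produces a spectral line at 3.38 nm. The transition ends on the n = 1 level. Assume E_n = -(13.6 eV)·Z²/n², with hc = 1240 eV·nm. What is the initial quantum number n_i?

n_i = 2

The photon energy is ΔE = hc/λ = 1240 / 3.38 = 366.9 eV.
With Z = 6, ΔE = 489.6 × (1/n_f² − 1/n_i²), so 1/n_f² − 1/n_i² = 0.7493.
With n_f = 1: 1/n_i² = 1/1 − 0.7493 = 0.2507, so n_i ≈ 2.00.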